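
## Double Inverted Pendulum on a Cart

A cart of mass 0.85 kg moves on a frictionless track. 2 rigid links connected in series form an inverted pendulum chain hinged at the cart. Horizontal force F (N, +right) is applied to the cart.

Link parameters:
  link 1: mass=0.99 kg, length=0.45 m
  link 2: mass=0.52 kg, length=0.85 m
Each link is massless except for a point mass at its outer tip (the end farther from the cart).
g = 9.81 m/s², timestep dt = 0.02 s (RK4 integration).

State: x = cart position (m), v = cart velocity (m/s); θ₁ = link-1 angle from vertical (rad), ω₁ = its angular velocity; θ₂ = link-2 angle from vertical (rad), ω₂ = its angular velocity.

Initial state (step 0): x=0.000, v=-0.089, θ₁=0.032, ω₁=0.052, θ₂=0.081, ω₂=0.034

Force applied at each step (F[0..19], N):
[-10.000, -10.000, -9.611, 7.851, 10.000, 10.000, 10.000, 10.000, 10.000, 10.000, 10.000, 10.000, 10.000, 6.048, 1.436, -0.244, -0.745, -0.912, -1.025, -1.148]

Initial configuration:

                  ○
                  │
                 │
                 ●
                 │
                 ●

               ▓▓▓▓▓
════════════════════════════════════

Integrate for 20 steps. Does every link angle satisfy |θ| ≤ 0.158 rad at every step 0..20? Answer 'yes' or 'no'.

Answer: no

Derivation:
apply F[0]=-10.000 → step 1: x=-0.004, v=-0.336, θ₁=0.039, ω₁=0.605, θ₂=0.082, ω₂=0.050
apply F[1]=-10.000 → step 2: x=-0.013, v=-0.586, θ₁=0.056, ω₁=1.172, θ₂=0.083, ω₂=0.061
apply F[2]=-9.611 → step 3: x=-0.028, v=-0.831, θ₁=0.085, ω₁=1.745, θ₂=0.084, ω₂=0.065
apply F[3]=+7.851 → step 4: x=-0.043, v=-0.680, θ₁=0.117, ω₁=1.459, θ₂=0.086, ω₂=0.059
apply F[4]=+10.000 → step 5: x=-0.054, v=-0.492, θ₁=0.143, ω₁=1.113, θ₂=0.087, ω₂=0.043
apply F[5]=+10.000 → step 6: x=-0.062, v=-0.315, θ₁=0.162, ω₁=0.805, θ₂=0.087, ω₂=0.018
apply F[6]=+10.000 → step 7: x=-0.067, v=-0.144, θ₁=0.175, ω₁=0.526, θ₂=0.087, ω₂=-0.014
apply F[7]=+10.000 → step 8: x=-0.068, v=0.021, θ₁=0.183, ω₁=0.266, θ₂=0.087, ω₂=-0.051
apply F[8]=+10.000 → step 9: x=-0.066, v=0.184, θ₁=0.186, ω₁=0.016, θ₂=0.085, ω₂=-0.090
apply F[9]=+10.000 → step 10: x=-0.061, v=0.347, θ₁=0.184, ω₁=-0.233, θ₂=0.083, ω₂=-0.130
apply F[10]=+10.000 → step 11: x=-0.052, v=0.512, θ₁=0.177, ω₁=-0.490, θ₂=0.080, ω₂=-0.169
apply F[11]=+10.000 → step 12: x=-0.040, v=0.681, θ₁=0.164, ω₁=-0.764, θ₂=0.076, ω₂=-0.206
apply F[12]=+10.000 → step 13: x=-0.025, v=0.858, θ₁=0.146, ω₁=-1.064, θ₂=0.072, ω₂=-0.237
apply F[13]=+6.048 → step 14: x=-0.007, v=0.954, θ₁=0.123, ω₁=-1.201, θ₂=0.067, ω₂=-0.260
apply F[14]=+1.436 → step 15: x=0.012, v=0.952, θ₁=0.100, ω₁=-1.138, θ₂=0.061, ω₂=-0.275
apply F[15]=-0.244 → step 16: x=0.031, v=0.917, θ₁=0.079, ω₁=-1.017, θ₂=0.056, ω₂=-0.285
apply F[16]=-0.745 → step 17: x=0.049, v=0.877, θ₁=0.059, ω₁=-0.895, θ₂=0.050, ω₂=-0.290
apply F[17]=-0.912 → step 18: x=0.066, v=0.839, θ₁=0.043, ω₁=-0.787, θ₂=0.044, ω₂=-0.291
apply F[18]=-1.025 → step 19: x=0.082, v=0.803, θ₁=0.028, ω₁=-0.693, θ₂=0.038, ω₂=-0.289
apply F[19]=-1.148 → step 20: x=0.098, v=0.769, θ₁=0.015, ω₁=-0.611, θ₂=0.033, ω₂=-0.284
Max |angle| over trajectory = 0.186 rad; bound = 0.158 → exceeded.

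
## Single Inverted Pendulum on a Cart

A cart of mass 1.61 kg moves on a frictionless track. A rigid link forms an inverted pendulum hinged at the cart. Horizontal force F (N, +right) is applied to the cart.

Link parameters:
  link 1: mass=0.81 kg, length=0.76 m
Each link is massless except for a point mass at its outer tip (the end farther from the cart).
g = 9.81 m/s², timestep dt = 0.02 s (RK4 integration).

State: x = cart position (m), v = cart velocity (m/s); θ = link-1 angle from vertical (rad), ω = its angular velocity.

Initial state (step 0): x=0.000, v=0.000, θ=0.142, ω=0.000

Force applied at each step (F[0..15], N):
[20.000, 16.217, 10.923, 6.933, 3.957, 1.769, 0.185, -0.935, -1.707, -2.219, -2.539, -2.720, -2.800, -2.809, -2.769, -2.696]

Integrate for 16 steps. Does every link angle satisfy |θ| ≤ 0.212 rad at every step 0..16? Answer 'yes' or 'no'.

Answer: yes

Derivation:
apply F[0]=+20.000 → step 1: x=0.002, v=0.232, θ=0.139, ω=-0.266
apply F[1]=+16.217 → step 2: x=0.009, v=0.419, θ=0.132, ω=-0.475
apply F[2]=+10.923 → step 3: x=0.018, v=0.542, θ=0.121, ω=-0.602
apply F[3]=+6.933 → step 4: x=0.030, v=0.616, θ=0.108, ω=-0.670
apply F[4]=+3.957 → step 5: x=0.043, v=0.656, θ=0.095, ω=-0.696
apply F[5]=+1.769 → step 6: x=0.056, v=0.669, θ=0.081, ω=-0.691
apply F[6]=+0.185 → step 7: x=0.069, v=0.665, θ=0.067, ω=-0.665
apply F[7]=-0.935 → step 8: x=0.082, v=0.647, θ=0.054, ω=-0.627
apply F[8]=-1.707 → step 9: x=0.095, v=0.621, θ=0.042, ω=-0.580
apply F[9]=-2.219 → step 10: x=0.107, v=0.590, θ=0.031, ω=-0.530
apply F[10]=-2.539 → step 11: x=0.119, v=0.556, θ=0.021, ω=-0.479
apply F[11]=-2.720 → step 12: x=0.129, v=0.521, θ=0.012, ω=-0.428
apply F[12]=-2.800 → step 13: x=0.140, v=0.485, θ=0.004, ω=-0.379
apply F[13]=-2.809 → step 14: x=0.149, v=0.450, θ=-0.003, ω=-0.333
apply F[14]=-2.769 → step 15: x=0.158, v=0.417, θ=-0.009, ω=-0.290
apply F[15]=-2.696 → step 16: x=0.166, v=0.384, θ=-0.015, ω=-0.250
Max |angle| over trajectory = 0.142 rad; bound = 0.212 → within bound.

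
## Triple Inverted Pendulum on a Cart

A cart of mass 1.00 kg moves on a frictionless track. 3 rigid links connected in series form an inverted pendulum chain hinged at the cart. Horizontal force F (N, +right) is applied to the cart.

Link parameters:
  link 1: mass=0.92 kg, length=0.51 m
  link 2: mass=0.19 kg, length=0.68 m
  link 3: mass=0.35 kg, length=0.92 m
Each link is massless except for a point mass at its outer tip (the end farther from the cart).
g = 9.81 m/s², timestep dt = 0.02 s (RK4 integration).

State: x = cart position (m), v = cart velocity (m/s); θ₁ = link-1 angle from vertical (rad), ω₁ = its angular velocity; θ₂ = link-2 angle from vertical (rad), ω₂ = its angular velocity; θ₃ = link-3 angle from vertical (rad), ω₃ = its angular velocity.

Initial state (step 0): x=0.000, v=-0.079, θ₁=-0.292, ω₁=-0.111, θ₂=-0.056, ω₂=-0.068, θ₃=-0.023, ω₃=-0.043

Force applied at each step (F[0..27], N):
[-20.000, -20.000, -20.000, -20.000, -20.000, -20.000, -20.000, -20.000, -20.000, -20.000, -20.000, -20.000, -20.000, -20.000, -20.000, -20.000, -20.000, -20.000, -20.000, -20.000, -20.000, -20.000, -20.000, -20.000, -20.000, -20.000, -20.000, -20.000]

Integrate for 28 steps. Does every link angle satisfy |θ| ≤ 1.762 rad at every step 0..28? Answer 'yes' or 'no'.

Answer: no

Derivation:
apply F[0]=-20.000 → step 1: x=-0.004, v=-0.369, θ₁=-0.291, ω₁=0.254, θ₂=-0.056, ω₂=0.052, θ₃=-0.024, ω₃=-0.017
apply F[1]=-20.000 → step 2: x=-0.015, v=-0.661, θ₁=-0.282, ω₁=0.628, θ₂=-0.054, ω₂=0.170, θ₃=-0.024, ω₃=0.008
apply F[2]=-20.000 → step 3: x=-0.031, v=-0.960, θ₁=-0.265, ω₁=1.025, θ₂=-0.049, ω₂=0.283, θ₃=-0.023, ω₃=0.029
apply F[3]=-20.000 → step 4: x=-0.053, v=-1.270, θ₁=-0.241, ω₁=1.461, θ₂=-0.043, ω₂=0.385, θ₃=-0.023, ω₃=0.046
apply F[4]=-20.000 → step 5: x=-0.082, v=-1.596, θ₁=-0.206, ω₁=1.951, θ₂=-0.034, ω₂=0.474, θ₃=-0.021, ω₃=0.058
apply F[5]=-20.000 → step 6: x=-0.117, v=-1.942, θ₁=-0.162, ω₁=2.511, θ₂=-0.024, ω₂=0.543, θ₃=-0.020, ω₃=0.063
apply F[6]=-20.000 → step 7: x=-0.160, v=-2.310, θ₁=-0.106, ω₁=3.154, θ₂=-0.013, ω₂=0.587, θ₃=-0.019, ω₃=0.062
apply F[7]=-20.000 → step 8: x=-0.210, v=-2.700, θ₁=-0.035, ω₁=3.880, θ₂=-0.001, ω₂=0.605, θ₃=-0.018, ω₃=0.059
apply F[8]=-20.000 → step 9: x=-0.268, v=-3.099, θ₁=0.050, ω₁=4.664, θ₂=0.012, ω₂=0.606, θ₃=-0.017, ω₃=0.059
apply F[9]=-20.000 → step 10: x=-0.334, v=-3.482, θ₁=0.151, ω₁=5.439, θ₂=0.024, ω₂=0.618, θ₃=-0.015, ω₃=0.071
apply F[10]=-20.000 → step 11: x=-0.407, v=-3.815, θ₁=0.267, ω₁=6.113, θ₂=0.037, ω₂=0.683, θ₃=-0.014, ω₃=0.101
apply F[11]=-20.000 → step 12: x=-0.486, v=-4.073, θ₁=0.395, ω₁=6.620, θ₂=0.052, ω₂=0.837, θ₃=-0.011, ω₃=0.152
apply F[12]=-20.000 → step 13: x=-0.569, v=-4.247, θ₁=0.531, ω₁=6.953, θ₂=0.071, ω₂=1.091, θ₃=-0.007, ω₃=0.222
apply F[13]=-20.000 → step 14: x=-0.655, v=-4.351, θ₁=0.672, ω₁=7.155, θ₂=0.096, ω₂=1.430, θ₃=-0.002, ω₃=0.310
apply F[14]=-20.000 → step 15: x=-0.743, v=-4.400, θ₁=0.816, ω₁=7.278, θ₂=0.128, ω₂=1.829, θ₃=0.005, ω₃=0.414
apply F[15]=-20.000 → step 16: x=-0.831, v=-4.406, θ₁=0.963, ω₁=7.361, θ₂=0.169, ω₂=2.270, θ₃=0.014, ω₃=0.536
apply F[16]=-20.000 → step 17: x=-0.919, v=-4.378, θ₁=1.111, ω₁=7.429, θ₂=0.219, ω₂=2.737, θ₃=0.027, ω₃=0.682
apply F[17]=-20.000 → step 18: x=-1.006, v=-4.322, θ₁=1.260, ω₁=7.498, θ₂=0.279, ω₂=3.219, θ₃=0.042, ω₃=0.857
apply F[18]=-20.000 → step 19: x=-1.091, v=-4.242, θ₁=1.411, ω₁=7.575, θ₂=0.348, ω₂=3.709, θ₃=0.061, ω₃=1.069
apply F[19]=-20.000 → step 20: x=-1.175, v=-4.141, θ₁=1.563, ω₁=7.665, θ₂=0.427, ω₂=4.202, θ₃=0.085, ω₃=1.327
apply F[20]=-20.000 → step 21: x=-1.257, v=-4.022, θ₁=1.717, ω₁=7.766, θ₂=0.516, ω₂=4.696, θ₃=0.115, ω₃=1.643
apply F[21]=-20.000 → step 22: x=-1.336, v=-3.888, θ₁=1.874, ω₁=7.878, θ₂=0.615, ω₂=5.191, θ₃=0.151, ω₃=2.028
apply F[22]=-20.000 → step 23: x=-1.412, v=-3.746, θ₁=2.032, ω₁=7.988, θ₂=0.724, ω₂=5.686, θ₃=0.196, ω₃=2.494
apply F[23]=-20.000 → step 24: x=-1.486, v=-3.605, θ₁=2.193, ω₁=8.077, θ₂=0.843, ω₂=6.179, θ₃=0.252, ω₃=3.055
apply F[24]=-20.000 → step 25: x=-1.557, v=-3.483, θ₁=2.355, ω₁=8.106, θ₂=0.971, ω₂=6.660, θ₃=0.319, ω₃=3.724
apply F[25]=-20.000 → step 26: x=-1.626, v=-3.405, θ₁=2.516, ω₁=8.011, θ₂=1.109, ω₂=7.099, θ₃=0.401, ω₃=4.513
apply F[26]=-20.000 → step 27: x=-1.693, v=-3.404, θ₁=2.674, ω₁=7.705, θ₂=1.254, ω₂=7.432, θ₃=0.501, ω₃=5.429
apply F[27]=-20.000 → step 28: x=-1.762, v=-3.513, θ₁=2.823, ω₁=7.106, θ₂=1.405, ω₂=7.552, θ₃=0.619, ω₃=6.466
Max |angle| over trajectory = 2.823 rad; bound = 1.762 → exceeded.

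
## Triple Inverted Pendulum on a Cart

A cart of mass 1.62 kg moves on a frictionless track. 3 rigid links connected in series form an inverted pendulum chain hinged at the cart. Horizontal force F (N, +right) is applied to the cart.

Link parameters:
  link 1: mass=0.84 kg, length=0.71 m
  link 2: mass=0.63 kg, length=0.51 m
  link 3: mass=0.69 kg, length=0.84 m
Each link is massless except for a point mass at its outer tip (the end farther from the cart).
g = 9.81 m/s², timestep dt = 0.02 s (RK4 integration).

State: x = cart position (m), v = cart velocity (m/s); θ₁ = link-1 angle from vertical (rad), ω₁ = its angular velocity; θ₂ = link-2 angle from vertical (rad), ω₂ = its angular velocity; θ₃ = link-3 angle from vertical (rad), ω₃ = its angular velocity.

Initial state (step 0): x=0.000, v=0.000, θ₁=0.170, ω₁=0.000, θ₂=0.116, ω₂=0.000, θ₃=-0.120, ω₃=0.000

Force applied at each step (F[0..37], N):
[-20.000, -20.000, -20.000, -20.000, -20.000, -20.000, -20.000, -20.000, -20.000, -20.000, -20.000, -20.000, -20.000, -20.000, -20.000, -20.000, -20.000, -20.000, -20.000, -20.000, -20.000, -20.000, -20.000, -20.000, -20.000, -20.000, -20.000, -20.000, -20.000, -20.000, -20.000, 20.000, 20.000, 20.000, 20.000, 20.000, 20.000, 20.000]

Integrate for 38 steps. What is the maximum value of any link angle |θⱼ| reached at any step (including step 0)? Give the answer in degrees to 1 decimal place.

apply F[0]=-20.000 → step 1: x=-0.003, v=-0.279, θ₁=0.175, ω₁=0.450, θ₂=0.116, ω₂=0.028, θ₃=-0.121, ω₃=-0.079
apply F[1]=-20.000 → step 2: x=-0.011, v=-0.557, θ₁=0.188, ω₁=0.903, θ₂=0.117, ω₂=0.048, θ₃=-0.123, ω₃=-0.154
apply F[2]=-20.000 → step 3: x=-0.025, v=-0.834, θ₁=0.211, ω₁=1.360, θ₂=0.118, ω₂=0.057, θ₃=-0.127, ω₃=-0.220
apply F[3]=-20.000 → step 4: x=-0.044, v=-1.107, θ₁=0.242, ω₁=1.817, θ₂=0.119, ω₂=0.053, θ₃=-0.132, ω₃=-0.273
apply F[4]=-20.000 → step 5: x=-0.069, v=-1.373, θ₁=0.283, ω₁=2.267, θ₂=0.120, ω₂=0.041, θ₃=-0.138, ω₃=-0.307
apply F[5]=-20.000 → step 6: x=-0.099, v=-1.628, θ₁=0.333, ω₁=2.700, θ₂=0.121, ω₂=0.033, θ₃=-0.144, ω₃=-0.319
apply F[6]=-20.000 → step 7: x=-0.134, v=-1.866, θ₁=0.391, ω₁=3.102, θ₂=0.122, ω₂=0.046, θ₃=-0.150, ω₃=-0.307
apply F[7]=-20.000 → step 8: x=-0.174, v=-2.083, θ₁=0.457, ω₁=3.461, θ₂=0.123, ω₂=0.099, θ₃=-0.156, ω₃=-0.273
apply F[8]=-20.000 → step 9: x=-0.217, v=-2.277, θ₁=0.529, ω₁=3.771, θ₂=0.126, ω₂=0.208, θ₃=-0.161, ω₃=-0.220
apply F[9]=-20.000 → step 10: x=-0.265, v=-2.446, θ₁=0.607, ω₁=4.032, θ₂=0.132, ω₂=0.383, θ₃=-0.165, ω₃=-0.152
apply F[10]=-20.000 → step 11: x=-0.315, v=-2.593, θ₁=0.690, ω₁=4.249, θ₂=0.142, ω₂=0.627, θ₃=-0.167, ω₃=-0.074
apply F[11]=-20.000 → step 12: x=-0.368, v=-2.717, θ₁=0.777, ω₁=4.428, θ₂=0.157, ω₂=0.936, θ₃=-0.168, ω₃=0.013
apply F[12]=-20.000 → step 13: x=-0.424, v=-2.822, θ₁=0.867, ω₁=4.575, θ₂=0.180, ω₂=1.307, θ₃=-0.167, ω₃=0.108
apply F[13]=-20.000 → step 14: x=-0.481, v=-2.908, θ₁=0.960, ω₁=4.696, θ₂=0.210, ω₂=1.730, θ₃=-0.163, ω₃=0.211
apply F[14]=-20.000 → step 15: x=-0.540, v=-2.976, θ₁=1.055, ω₁=4.793, θ₂=0.249, ω₂=2.200, θ₃=-0.158, ω₃=0.326
apply F[15]=-20.000 → step 16: x=-0.600, v=-3.027, θ₁=1.151, ω₁=4.866, θ₂=0.298, ω₂=2.708, θ₃=-0.150, ω₃=0.456
apply F[16]=-20.000 → step 17: x=-0.661, v=-3.063, θ₁=1.249, ω₁=4.916, θ₂=0.358, ω₂=3.247, θ₃=-0.140, ω₃=0.608
apply F[17]=-20.000 → step 18: x=-0.722, v=-3.084, θ₁=1.348, ω₁=4.939, θ₂=0.428, ω₂=3.806, θ₃=-0.126, ω₃=0.788
apply F[18]=-20.000 → step 19: x=-0.784, v=-3.092, θ₁=1.447, ω₁=4.935, θ₂=0.510, ω₂=4.379, θ₃=-0.108, ω₃=1.005
apply F[19]=-20.000 → step 20: x=-0.846, v=-3.088, θ₁=1.545, ω₁=4.899, θ₂=0.603, ω₂=4.955, θ₃=-0.085, ω₃=1.268
apply F[20]=-20.000 → step 21: x=-0.908, v=-3.073, θ₁=1.642, ω₁=4.829, θ₂=0.708, ω₂=5.525, θ₃=-0.057, ω₃=1.590
apply F[21]=-20.000 → step 22: x=-0.969, v=-3.048, θ₁=1.738, ω₁=4.725, θ₂=0.824, ω₂=6.080, θ₃=-0.021, ω₃=1.980
apply F[22]=-20.000 → step 23: x=-1.029, v=-3.014, θ₁=1.831, ω₁=4.585, θ₂=0.951, ω₂=6.610, θ₃=0.023, ω₃=2.449
apply F[23]=-20.000 → step 24: x=-1.089, v=-2.972, θ₁=1.921, ω₁=4.412, θ₂=1.088, ω₂=7.100, θ₃=0.077, ω₃=3.007
apply F[24]=-20.000 → step 25: x=-1.148, v=-2.921, θ₁=2.007, ω₁=4.214, θ₂=1.235, ω₂=7.533, θ₃=0.144, ω₃=3.662
apply F[25]=-20.000 → step 26: x=-1.206, v=-2.861, θ₁=2.090, ω₁=3.999, θ₂=1.389, ω₂=7.880, θ₃=0.225, ω₃=4.418
apply F[26]=-20.000 → step 27: x=-1.263, v=-2.792, θ₁=2.167, ω₁=3.786, θ₂=1.549, ω₂=8.098, θ₃=0.321, ω₃=5.272
apply F[27]=-20.000 → step 28: x=-1.318, v=-2.717, θ₁=2.241, ω₁=3.596, θ₂=1.712, ω₂=8.127, θ₃=0.436, ω₃=6.212
apply F[28]=-20.000 → step 29: x=-1.371, v=-2.638, θ₁=2.312, ω₁=3.447, θ₂=1.873, ω₂=7.894, θ₃=0.570, ω₃=7.214
apply F[29]=-20.000 → step 30: x=-1.423, v=-2.564, θ₁=2.379, ω₁=3.353, θ₂=2.025, ω₂=7.322, θ₃=0.725, ω₃=8.242
apply F[30]=-20.000 → step 31: x=-1.474, v=-2.501, θ₁=2.446, ω₁=3.309, θ₂=2.163, ω₂=6.356, θ₃=0.900, ω₃=9.262
apply F[31]=+20.000 → step 32: x=-1.520, v=-2.075, θ₁=2.517, ω₁=3.769, θ₂=2.276, ω₂=4.911, θ₃=1.093, ω₃=10.024
apply F[32]=+20.000 → step 33: x=-1.557, v=-1.626, θ₁=2.597, ω₁=4.258, θ₂=2.358, ω₂=3.240, θ₃=1.301, ω₃=10.852
apply F[33]=+20.000 → step 34: x=-1.584, v=-1.137, θ₁=2.687, ω₁=4.714, θ₂=2.404, ω₂=1.412, θ₃=1.528, ω₃=11.869
apply F[34]=+20.000 → step 35: x=-1.602, v=-0.595, θ₁=2.784, ω₁=4.978, θ₂=2.414, ω₂=-0.341, θ₃=1.778, ω₃=13.177
apply F[35]=+20.000 → step 36: x=-1.608, v=-0.024, θ₁=2.882, ω₁=4.714, θ₂=2.396, ω₂=-1.248, θ₃=2.056, ω₃=14.568
apply F[36]=+20.000 → step 37: x=-1.603, v=0.488, θ₁=2.968, ω₁=3.730, θ₂=2.379, ω₂=-0.073, θ₃=2.356, ω₃=15.245
apply F[37]=+20.000 → step 38: x=-1.589, v=0.892, θ₁=3.030, ω₁=2.481, θ₂=2.407, ω₂=3.167, θ₃=2.658, ω₃=14.823
Max |angle| over trajectory = 3.030 rad = 173.6°.

Answer: 173.6°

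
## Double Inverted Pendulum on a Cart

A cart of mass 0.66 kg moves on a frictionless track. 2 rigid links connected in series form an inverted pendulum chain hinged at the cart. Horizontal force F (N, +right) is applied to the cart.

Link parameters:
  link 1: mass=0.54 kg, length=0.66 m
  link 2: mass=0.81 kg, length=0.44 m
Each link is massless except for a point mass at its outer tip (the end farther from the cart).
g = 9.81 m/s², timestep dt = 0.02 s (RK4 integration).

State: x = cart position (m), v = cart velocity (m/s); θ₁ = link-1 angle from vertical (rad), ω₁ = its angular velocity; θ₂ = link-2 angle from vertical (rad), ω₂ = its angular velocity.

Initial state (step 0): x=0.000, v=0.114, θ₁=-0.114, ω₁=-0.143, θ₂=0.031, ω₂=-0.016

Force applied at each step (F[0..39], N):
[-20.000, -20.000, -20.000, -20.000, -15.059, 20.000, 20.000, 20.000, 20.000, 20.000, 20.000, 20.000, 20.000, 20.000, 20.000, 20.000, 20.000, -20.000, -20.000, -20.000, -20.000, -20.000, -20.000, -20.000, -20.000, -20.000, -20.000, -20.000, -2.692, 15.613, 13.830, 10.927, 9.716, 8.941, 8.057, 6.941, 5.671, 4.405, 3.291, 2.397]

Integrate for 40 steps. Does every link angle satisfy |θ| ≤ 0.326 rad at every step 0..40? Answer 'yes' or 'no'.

apply F[0]=-20.000 → step 1: x=-0.003, v=-0.435, θ₁=-0.110, ω₁=0.569, θ₂=0.033, ω₂=0.187
apply F[1]=-20.000 → step 2: x=-0.017, v=-0.993, θ₁=-0.091, ω₁=1.308, θ₂=0.038, ω₂=0.368
apply F[2]=-20.000 → step 3: x=-0.043, v=-1.568, θ₁=-0.057, ω₁=2.104, θ₂=0.047, ω₂=0.498
apply F[3]=-20.000 → step 4: x=-0.080, v=-2.165, θ₁=-0.006, ω₁=2.973, θ₂=0.058, ω₂=0.562
apply F[4]=-15.059 → step 5: x=-0.128, v=-2.622, θ₁=0.060, ω₁=3.669, θ₂=0.069, ω₂=0.572
apply F[5]=+20.000 → step 6: x=-0.175, v=-2.038, θ₁=0.125, ω₁=2.821, θ₂=0.081, ω₂=0.558
apply F[6]=+20.000 → step 7: x=-0.210, v=-1.492, θ₁=0.174, ω₁=2.076, θ₂=0.091, ω₂=0.486
apply F[7]=+20.000 → step 8: x=-0.235, v=-0.982, θ₁=0.208, ω₁=1.427, θ₂=0.100, ω₂=0.351
apply F[8]=+20.000 → step 9: x=-0.249, v=-0.498, θ₁=0.231, ω₁=0.851, θ₂=0.105, ω₂=0.168
apply F[9]=+20.000 → step 10: x=-0.255, v=-0.031, θ₁=0.243, ω₁=0.318, θ₂=0.106, ω₂=-0.048
apply F[10]=+20.000 → step 11: x=-0.251, v=0.430, θ₁=0.244, ω₁=-0.196, θ₂=0.103, ω₂=-0.279
apply F[11]=+20.000 → step 12: x=-0.237, v=0.895, θ₁=0.235, ω₁=-0.719, θ₂=0.095, ω₂=-0.510
apply F[12]=+20.000 → step 13: x=-0.215, v=1.375, θ₁=0.215, ω₁=-1.277, θ₂=0.083, ω₂=-0.724
apply F[13]=+20.000 → step 14: x=-0.182, v=1.880, θ₁=0.183, ω₁=-1.897, θ₂=0.066, ω₂=-0.901
apply F[14]=+20.000 → step 15: x=-0.139, v=2.418, θ₁=0.138, ω₁=-2.605, θ₂=0.047, ω₂=-1.025
apply F[15]=+20.000 → step 16: x=-0.085, v=2.993, θ₁=0.078, ω₁=-3.418, θ₂=0.026, ω₂=-1.081
apply F[16]=+20.000 → step 17: x=-0.019, v=3.596, θ₁=0.001, ω₁=-4.315, θ₂=0.004, ω₂=-1.087
apply F[17]=-20.000 → step 18: x=0.046, v=2.993, θ₁=-0.076, ω₁=-3.417, θ₂=-0.018, ω₂=-1.081
apply F[18]=-20.000 → step 19: x=0.100, v=2.416, θ₁=-0.136, ω₁=-2.603, θ₂=-0.039, ω₂=-1.021
apply F[19]=-20.000 → step 20: x=0.143, v=1.877, θ₁=-0.181, ω₁=-1.894, θ₂=-0.058, ω₂=-0.892
apply F[20]=-20.000 → step 21: x=0.176, v=1.371, θ₁=-0.212, ω₁=-1.273, θ₂=-0.074, ω₂=-0.707
apply F[21]=-20.000 → step 22: x=0.198, v=0.889, θ₁=-0.232, ω₁=-0.715, θ₂=-0.086, ω₂=-0.485
apply F[22]=-20.000 → step 23: x=0.211, v=0.422, θ₁=-0.241, ω₁=-0.191, θ₂=-0.094, ω₂=-0.245
apply F[23]=-20.000 → step 24: x=0.215, v=-0.042, θ₁=-0.240, ω₁=0.324, θ₂=-0.096, ω₂=-0.004
apply F[24]=-20.000 → step 25: x=0.210, v=-0.511, θ₁=-0.228, ω₁=0.857, θ₂=-0.094, ω₂=0.223
apply F[25]=-20.000 → step 26: x=0.195, v=-0.997, θ₁=-0.205, ω₁=1.434, θ₂=-0.087, ω₂=0.419
apply F[26]=-20.000 → step 27: x=0.170, v=-1.510, θ₁=-0.170, ω₁=2.083, θ₂=-0.077, ω₂=0.565
apply F[27]=-20.000 → step 28: x=0.134, v=-2.058, θ₁=-0.121, ω₁=2.828, θ₂=-0.065, ω₂=0.649
apply F[28]=-2.692 → step 29: x=0.092, v=-2.122, θ₁=-0.064, ω₁=2.891, θ₂=-0.052, ω₂=0.666
apply F[29]=+15.613 → step 30: x=0.055, v=-1.643, θ₁=-0.014, ω₁=2.156, θ₂=-0.039, ω₂=0.661
apply F[30]=+13.830 → step 31: x=0.026, v=-1.226, θ₁=0.023, ω₁=1.538, θ₂=-0.026, ω₂=0.628
apply F[31]=+10.927 → step 32: x=0.005, v=-0.908, θ₁=0.049, ω₁=1.092, θ₂=-0.014, ω₂=0.570
apply F[32]=+9.716 → step 33: x=-0.011, v=-0.638, θ₁=0.067, ω₁=0.731, θ₂=-0.003, ω₂=0.494
apply F[33]=+8.941 → step 34: x=-0.021, v=-0.398, θ₁=0.079, ω₁=0.424, θ₂=0.006, ω₂=0.410
apply F[34]=+8.057 → step 35: x=-0.027, v=-0.189, θ₁=0.085, ω₁=0.167, θ₂=0.013, ω₂=0.324
apply F[35]=+6.941 → step 36: x=-0.029, v=-0.015, θ₁=0.086, ω₁=-0.037, θ₂=0.019, ω₂=0.242
apply F[36]=+5.671 → step 37: x=-0.028, v=0.121, θ₁=0.084, ω₁=-0.187, θ₂=0.023, ω₂=0.167
apply F[37]=+4.405 → step 38: x=-0.025, v=0.221, θ₁=0.079, ω₁=-0.288, θ₂=0.026, ω₂=0.101
apply F[38]=+3.291 → step 39: x=-0.020, v=0.289, θ₁=0.073, ω₁=-0.347, θ₂=0.027, ω₂=0.046
apply F[39]=+2.397 → step 40: x=-0.013, v=0.334, θ₁=0.066, ω₁=-0.375, θ₂=0.028, ω₂=-0.001
Max |angle| over trajectory = 0.244 rad; bound = 0.326 → within bound.

Answer: yes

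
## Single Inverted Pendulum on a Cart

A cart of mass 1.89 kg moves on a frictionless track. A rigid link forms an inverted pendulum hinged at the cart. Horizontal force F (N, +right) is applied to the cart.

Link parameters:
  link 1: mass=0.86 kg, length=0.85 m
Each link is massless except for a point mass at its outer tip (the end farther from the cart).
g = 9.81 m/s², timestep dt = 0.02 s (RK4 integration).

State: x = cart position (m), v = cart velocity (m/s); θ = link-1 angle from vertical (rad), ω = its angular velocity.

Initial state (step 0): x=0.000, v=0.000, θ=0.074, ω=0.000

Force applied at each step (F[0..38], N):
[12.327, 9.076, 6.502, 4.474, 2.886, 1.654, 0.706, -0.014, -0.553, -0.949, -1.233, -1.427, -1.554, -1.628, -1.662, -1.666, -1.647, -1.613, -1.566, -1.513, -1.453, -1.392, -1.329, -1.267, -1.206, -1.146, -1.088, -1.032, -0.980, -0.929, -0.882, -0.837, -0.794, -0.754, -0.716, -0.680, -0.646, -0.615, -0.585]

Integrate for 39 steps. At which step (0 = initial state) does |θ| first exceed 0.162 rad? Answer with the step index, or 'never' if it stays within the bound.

Answer: never

Derivation:
apply F[0]=+12.327 → step 1: x=0.001, v=0.124, θ=0.073, ω=-0.128
apply F[1]=+9.076 → step 2: x=0.005, v=0.213, θ=0.069, ω=-0.217
apply F[2]=+6.502 → step 3: x=0.009, v=0.276, θ=0.064, ω=-0.275
apply F[3]=+4.474 → step 4: x=0.015, v=0.318, θ=0.059, ω=-0.310
apply F[4]=+2.886 → step 5: x=0.022, v=0.343, θ=0.052, ω=-0.327
apply F[5]=+1.654 → step 6: x=0.029, v=0.356, θ=0.046, ω=-0.331
apply F[6]=+0.706 → step 7: x=0.036, v=0.360, θ=0.039, ω=-0.326
apply F[7]=-0.014 → step 8: x=0.043, v=0.357, θ=0.033, ω=-0.314
apply F[8]=-0.553 → step 9: x=0.050, v=0.348, θ=0.026, ω=-0.297
apply F[9]=-0.949 → step 10: x=0.057, v=0.336, θ=0.021, ω=-0.277
apply F[10]=-1.233 → step 11: x=0.064, v=0.322, θ=0.015, ω=-0.256
apply F[11]=-1.427 → step 12: x=0.070, v=0.305, θ=0.011, ω=-0.234
apply F[12]=-1.554 → step 13: x=0.076, v=0.288, θ=0.006, ω=-0.212
apply F[13]=-1.628 → step 14: x=0.082, v=0.271, θ=0.002, ω=-0.190
apply F[14]=-1.662 → step 15: x=0.087, v=0.253, θ=-0.002, ω=-0.169
apply F[15]=-1.666 → step 16: x=0.092, v=0.236, θ=-0.005, ω=-0.150
apply F[16]=-1.647 → step 17: x=0.096, v=0.219, θ=-0.008, ω=-0.131
apply F[17]=-1.613 → step 18: x=0.101, v=0.203, θ=-0.010, ω=-0.114
apply F[18]=-1.566 → step 19: x=0.104, v=0.187, θ=-0.012, ω=-0.098
apply F[19]=-1.513 → step 20: x=0.108, v=0.172, θ=-0.014, ω=-0.084
apply F[20]=-1.453 → step 21: x=0.111, v=0.158, θ=-0.015, ω=-0.071
apply F[21]=-1.392 → step 22: x=0.114, v=0.145, θ=-0.017, ω=-0.059
apply F[22]=-1.329 → step 23: x=0.117, v=0.132, θ=-0.018, ω=-0.048
apply F[23]=-1.267 → step 24: x=0.120, v=0.120, θ=-0.019, ω=-0.039
apply F[24]=-1.206 → step 25: x=0.122, v=0.109, θ=-0.019, ω=-0.030
apply F[25]=-1.146 → step 26: x=0.124, v=0.099, θ=-0.020, ω=-0.022
apply F[26]=-1.088 → step 27: x=0.126, v=0.089, θ=-0.020, ω=-0.015
apply F[27]=-1.032 → step 28: x=0.128, v=0.080, θ=-0.021, ω=-0.010
apply F[28]=-0.980 → step 29: x=0.129, v=0.072, θ=-0.021, ω=-0.004
apply F[29]=-0.929 → step 30: x=0.130, v=0.064, θ=-0.021, ω=0.000
apply F[30]=-0.882 → step 31: x=0.132, v=0.056, θ=-0.021, ω=0.004
apply F[31]=-0.837 → step 32: x=0.133, v=0.049, θ=-0.021, ω=0.008
apply F[32]=-0.794 → step 33: x=0.134, v=0.043, θ=-0.020, ω=0.011
apply F[33]=-0.754 → step 34: x=0.134, v=0.036, θ=-0.020, ω=0.013
apply F[34]=-0.716 → step 35: x=0.135, v=0.031, θ=-0.020, ω=0.016
apply F[35]=-0.680 → step 36: x=0.136, v=0.025, θ=-0.019, ω=0.018
apply F[36]=-0.646 → step 37: x=0.136, v=0.020, θ=-0.019, ω=0.019
apply F[37]=-0.615 → step 38: x=0.136, v=0.015, θ=-0.019, ω=0.020
apply F[38]=-0.585 → step 39: x=0.137, v=0.011, θ=-0.018, ω=0.021
max |θ| = 0.074 ≤ 0.162 over all 40 states.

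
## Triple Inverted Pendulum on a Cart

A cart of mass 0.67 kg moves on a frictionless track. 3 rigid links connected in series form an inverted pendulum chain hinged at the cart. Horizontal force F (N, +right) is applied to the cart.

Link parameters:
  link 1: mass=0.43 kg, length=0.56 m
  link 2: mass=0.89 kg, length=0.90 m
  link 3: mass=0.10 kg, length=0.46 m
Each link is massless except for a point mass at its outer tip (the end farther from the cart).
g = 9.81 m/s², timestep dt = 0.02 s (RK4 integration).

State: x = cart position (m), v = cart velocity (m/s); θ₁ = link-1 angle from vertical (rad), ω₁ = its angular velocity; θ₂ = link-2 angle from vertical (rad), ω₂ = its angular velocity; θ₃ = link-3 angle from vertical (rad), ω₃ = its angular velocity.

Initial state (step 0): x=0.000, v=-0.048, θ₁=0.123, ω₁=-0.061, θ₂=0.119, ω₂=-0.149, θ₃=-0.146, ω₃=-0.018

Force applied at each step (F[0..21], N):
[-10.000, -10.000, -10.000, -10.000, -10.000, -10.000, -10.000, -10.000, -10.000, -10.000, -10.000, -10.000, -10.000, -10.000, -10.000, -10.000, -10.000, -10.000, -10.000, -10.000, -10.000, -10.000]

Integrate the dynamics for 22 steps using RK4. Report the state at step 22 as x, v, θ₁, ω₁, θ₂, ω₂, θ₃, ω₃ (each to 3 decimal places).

Answer: x=-1.062, v=-3.269, θ₁=1.970, ω₁=4.484, θ₂=0.733, ω₂=5.232, θ₃=-0.066, ω₃=1.528

Derivation:
apply F[0]=-10.000 → step 1: x=-0.004, v=-0.386, θ₁=0.128, ω₁=0.586, θ₂=0.116, ω₂=-0.148, θ₃=-0.147, ω₃=-0.113
apply F[1]=-10.000 → step 2: x=-0.015, v=-0.724, θ₁=0.147, ω₁=1.244, θ₂=0.113, ω₂=-0.155, θ₃=-0.150, ω₃=-0.199
apply F[2]=-10.000 → step 3: x=-0.033, v=-1.060, θ₁=0.178, ω₁=1.913, θ₂=0.110, ω₂=-0.171, θ₃=-0.155, ω₃=-0.268
apply F[3]=-10.000 → step 4: x=-0.058, v=-1.387, θ₁=0.223, ω₁=2.580, θ₂=0.106, ω₂=-0.191, θ₃=-0.161, ω₃=-0.311
apply F[4]=-10.000 → step 5: x=-0.089, v=-1.694, θ₁=0.281, ω₁=3.208, θ₂=0.102, ω₂=-0.199, θ₃=-0.167, ω₃=-0.322
apply F[5]=-10.000 → step 6: x=-0.125, v=-1.971, θ₁=0.351, ω₁=3.757, θ₂=0.098, ω₂=-0.174, θ₃=-0.174, ω₃=-0.302
apply F[6]=-10.000 → step 7: x=-0.167, v=-2.210, θ₁=0.431, ω₁=4.202, θ₂=0.096, ω₂=-0.098, θ₃=-0.179, ω₃=-0.256
apply F[7]=-10.000 → step 8: x=-0.213, v=-2.412, θ₁=0.518, ω₁=4.541, θ₂=0.095, ω₂=0.035, θ₃=-0.184, ω₃=-0.195
apply F[8]=-10.000 → step 9: x=-0.263, v=-2.580, θ₁=0.612, ω₁=4.793, θ₂=0.097, ω₂=0.222, θ₃=-0.187, ω₃=-0.126
apply F[9]=-10.000 → step 10: x=-0.317, v=-2.721, θ₁=0.709, ω₁=4.982, θ₂=0.104, ω₂=0.454, θ₃=-0.189, ω₃=-0.056
apply F[10]=-10.000 → step 11: x=-0.372, v=-2.839, θ₁=0.811, ω₁=5.127, θ₂=0.116, ω₂=0.726, θ₃=-0.189, ω₃=0.016
apply F[11]=-10.000 → step 12: x=-0.430, v=-2.937, θ₁=0.914, ω₁=5.242, θ₂=0.133, ω₂=1.030, θ₃=-0.188, ω₃=0.087
apply F[12]=-10.000 → step 13: x=-0.490, v=-3.017, θ₁=1.020, ω₁=5.333, θ₂=0.157, ω₂=1.363, θ₃=-0.186, ω₃=0.160
apply F[13]=-10.000 → step 14: x=-0.551, v=-3.082, θ₁=1.128, ω₁=5.404, θ₂=0.188, ω₂=1.721, θ₃=-0.182, ω₃=0.236
apply F[14]=-10.000 → step 15: x=-0.613, v=-3.132, θ₁=1.236, ω₁=5.453, θ₂=0.226, ω₂=2.102, θ₃=-0.176, ω₃=0.319
apply F[15]=-10.000 → step 16: x=-0.676, v=-3.169, θ₁=1.346, ω₁=5.477, θ₂=0.272, ω₂=2.505, θ₃=-0.169, ω₃=0.411
apply F[16]=-10.000 → step 17: x=-0.739, v=-3.195, θ₁=1.455, ω₁=5.469, θ₂=0.327, ω₂=2.927, θ₃=-0.160, ω₃=0.518
apply F[17]=-10.000 → step 18: x=-0.803, v=-3.213, θ₁=1.564, ω₁=5.418, θ₂=0.389, ω₂=3.366, θ₃=-0.148, ω₃=0.644
apply F[18]=-10.000 → step 19: x=-0.868, v=-3.225, θ₁=1.671, ω₁=5.311, θ₂=0.461, ω₂=3.819, θ₃=-0.134, ω₃=0.799
apply F[19]=-10.000 → step 20: x=-0.932, v=-3.237, θ₁=1.776, ω₁=5.133, θ₂=0.542, ω₂=4.284, θ₃=-0.116, ω₃=0.990
apply F[20]=-10.000 → step 21: x=-0.997, v=-3.250, θ₁=1.876, ω₁=4.864, θ₂=0.633, ω₂=4.756, θ₃=-0.094, ω₃=1.229
apply F[21]=-10.000 → step 22: x=-1.062, v=-3.269, θ₁=1.970, ω₁=4.484, θ₂=0.733, ω₂=5.232, θ₃=-0.066, ω₃=1.528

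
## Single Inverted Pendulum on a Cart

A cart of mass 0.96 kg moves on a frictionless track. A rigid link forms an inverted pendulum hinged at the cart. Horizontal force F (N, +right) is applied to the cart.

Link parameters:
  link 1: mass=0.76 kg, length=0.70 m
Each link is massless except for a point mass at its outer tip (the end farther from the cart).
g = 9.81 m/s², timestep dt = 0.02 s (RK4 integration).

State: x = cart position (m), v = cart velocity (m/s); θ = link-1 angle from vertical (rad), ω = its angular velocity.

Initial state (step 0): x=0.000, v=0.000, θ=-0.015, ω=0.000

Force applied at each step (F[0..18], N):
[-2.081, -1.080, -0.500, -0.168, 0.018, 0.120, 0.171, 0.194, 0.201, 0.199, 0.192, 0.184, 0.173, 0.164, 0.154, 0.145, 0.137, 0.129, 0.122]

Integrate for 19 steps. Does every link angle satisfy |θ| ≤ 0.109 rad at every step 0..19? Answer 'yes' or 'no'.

apply F[0]=-2.081 → step 1: x=-0.000, v=-0.041, θ=-0.014, ω=0.054
apply F[1]=-1.080 → step 2: x=-0.001, v=-0.061, θ=-0.013, ω=0.080
apply F[2]=-0.500 → step 3: x=-0.003, v=-0.070, θ=-0.011, ω=0.088
apply F[3]=-0.168 → step 4: x=-0.004, v=-0.072, θ=-0.010, ω=0.088
apply F[4]=+0.018 → step 5: x=-0.006, v=-0.070, θ=-0.008, ω=0.083
apply F[5]=+0.120 → step 6: x=-0.007, v=-0.066, θ=-0.006, ω=0.076
apply F[6]=+0.171 → step 7: x=-0.008, v=-0.062, θ=-0.005, ω=0.068
apply F[7]=+0.194 → step 8: x=-0.009, v=-0.057, θ=-0.004, ω=0.060
apply F[8]=+0.201 → step 9: x=-0.011, v=-0.053, θ=-0.003, ω=0.053
apply F[9]=+0.199 → step 10: x=-0.012, v=-0.048, θ=-0.002, ω=0.046
apply F[10]=+0.192 → step 11: x=-0.012, v=-0.044, θ=-0.001, ω=0.039
apply F[11]=+0.184 → step 12: x=-0.013, v=-0.040, θ=0.000, ω=0.034
apply F[12]=+0.173 → step 13: x=-0.014, v=-0.037, θ=0.001, ω=0.029
apply F[13]=+0.164 → step 14: x=-0.015, v=-0.033, θ=0.001, ω=0.024
apply F[14]=+0.154 → step 15: x=-0.015, v=-0.030, θ=0.002, ω=0.020
apply F[15]=+0.145 → step 16: x=-0.016, v=-0.028, θ=0.002, ω=0.017
apply F[16]=+0.137 → step 17: x=-0.016, v=-0.025, θ=0.002, ω=0.014
apply F[17]=+0.129 → step 18: x=-0.017, v=-0.023, θ=0.003, ω=0.011
apply F[18]=+0.122 → step 19: x=-0.017, v=-0.021, θ=0.003, ω=0.009
Max |angle| over trajectory = 0.015 rad; bound = 0.109 → within bound.

Answer: yes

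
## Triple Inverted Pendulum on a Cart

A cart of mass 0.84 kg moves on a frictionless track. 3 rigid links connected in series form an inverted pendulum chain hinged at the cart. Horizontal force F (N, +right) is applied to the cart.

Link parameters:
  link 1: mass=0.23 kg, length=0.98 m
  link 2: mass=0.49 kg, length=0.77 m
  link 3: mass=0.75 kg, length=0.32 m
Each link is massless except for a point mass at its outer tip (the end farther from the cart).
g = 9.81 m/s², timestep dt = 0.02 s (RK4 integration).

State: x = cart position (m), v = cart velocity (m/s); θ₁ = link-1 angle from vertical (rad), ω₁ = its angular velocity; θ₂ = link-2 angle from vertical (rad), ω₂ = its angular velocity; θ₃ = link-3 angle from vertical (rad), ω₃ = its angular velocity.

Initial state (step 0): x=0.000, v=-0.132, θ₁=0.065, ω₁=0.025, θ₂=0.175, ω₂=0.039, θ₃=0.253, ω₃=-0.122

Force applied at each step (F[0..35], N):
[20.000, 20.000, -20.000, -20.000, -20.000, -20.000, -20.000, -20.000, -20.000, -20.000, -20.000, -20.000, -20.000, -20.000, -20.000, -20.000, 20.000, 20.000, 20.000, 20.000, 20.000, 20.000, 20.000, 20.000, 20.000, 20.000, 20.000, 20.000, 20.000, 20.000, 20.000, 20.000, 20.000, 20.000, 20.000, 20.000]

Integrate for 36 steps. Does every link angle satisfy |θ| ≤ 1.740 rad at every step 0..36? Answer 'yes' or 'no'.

apply F[0]=+20.000 → step 1: x=0.002, v=0.321, θ₁=0.060, ω₁=-0.551, θ₂=0.177, ω₂=0.201, θ₃=0.252, ω₃=0.002
apply F[1]=+20.000 → step 2: x=0.013, v=0.780, θ₁=0.043, ω₁=-1.137, θ₂=0.183, ω₂=0.371, θ₃=0.253, ω₃=0.107
apply F[2]=-20.000 → step 3: x=0.024, v=0.296, θ₁=0.024, ω₁=-0.754, θ₂=0.192, ω₂=0.533, θ₃=0.256, ω₃=0.181
apply F[3]=-20.000 → step 4: x=0.025, v=-0.185, θ₁=0.013, ω₁=-0.404, θ₂=0.205, ω₂=0.738, θ₃=0.260, ω₃=0.249
apply F[4]=-20.000 → step 5: x=0.016, v=-0.663, θ₁=0.008, ω₁=-0.072, θ₂=0.222, ω₂=0.971, θ₃=0.266, ω₃=0.306
apply F[5]=-20.000 → step 6: x=-0.002, v=-1.142, θ₁=0.010, ω₁=0.256, θ₂=0.244, ω₂=1.218, θ₃=0.272, ω₃=0.344
apply F[6]=-20.000 → step 7: x=-0.029, v=-1.621, θ₁=0.018, ω₁=0.593, θ₂=0.270, ω₂=1.462, θ₃=0.279, ω₃=0.362
apply F[7]=-20.000 → step 8: x=-0.067, v=-2.101, θ₁=0.034, ω₁=0.956, θ₂=0.302, ω₂=1.683, θ₃=0.287, ω₃=0.361
apply F[8]=-20.000 → step 9: x=-0.113, v=-2.583, θ₁=0.057, ω₁=1.356, θ₂=0.338, ω₂=1.862, θ₃=0.294, ω₃=0.346
apply F[9]=-20.000 → step 10: x=-0.170, v=-3.065, θ₁=0.088, ω₁=1.807, θ₂=0.376, ω₂=1.973, θ₃=0.300, ω₃=0.330
apply F[10]=-20.000 → step 11: x=-0.236, v=-3.543, θ₁=0.129, ω₁=2.316, θ₂=0.416, ω₂=1.990, θ₃=0.307, ω₃=0.332
apply F[11]=-20.000 → step 12: x=-0.312, v=-4.008, θ₁=0.181, ω₁=2.888, θ₂=0.455, ω₂=1.885, θ₃=0.314, ω₃=0.381
apply F[12]=-20.000 → step 13: x=-0.396, v=-4.445, θ₁=0.245, ω₁=3.516, θ₂=0.490, ω₂=1.636, θ₃=0.323, ω₃=0.511
apply F[13]=-20.000 → step 14: x=-0.489, v=-4.832, θ₁=0.322, ω₁=4.170, θ₂=0.519, ω₂=1.240, θ₃=0.335, ω₃=0.765
apply F[14]=-20.000 → step 15: x=-0.589, v=-5.131, θ₁=0.412, ω₁=4.774, θ₂=0.539, ω₂=0.763, θ₃=0.354, ω₃=1.171
apply F[15]=-20.000 → step 16: x=-0.693, v=-5.313, θ₁=0.512, ω₁=5.200, θ₂=0.550, ω₂=0.373, θ₃=0.383, ω₃=1.693
apply F[16]=+20.000 → step 17: x=-0.794, v=-4.785, θ₁=0.612, ω₁=4.851, θ₂=0.557, ω₂=0.352, θ₃=0.418, ω₃=1.765
apply F[17]=+20.000 → step 18: x=-0.885, v=-4.308, θ₁=0.706, ω₁=4.590, θ₂=0.564, ω₂=0.347, θ₃=0.453, ω₃=1.769
apply F[18]=+20.000 → step 19: x=-0.967, v=-3.868, θ₁=0.796, ω₁=4.426, θ₂=0.571, ω₂=0.305, θ₃=0.488, ω₃=1.748
apply F[19]=+20.000 → step 20: x=-1.040, v=-3.447, θ₁=0.884, ω₁=4.344, θ₂=0.576, ω₂=0.217, θ₃=0.523, ω₃=1.728
apply F[20]=+20.000 → step 21: x=-1.105, v=-3.032, θ₁=0.971, ω₁=4.325, θ₂=0.580, ω₂=0.094, θ₃=0.557, ω₃=1.716
apply F[21]=+20.000 → step 22: x=-1.161, v=-2.616, θ₁=1.057, ω₁=4.352, θ₂=0.580, ω₂=-0.048, θ₃=0.592, ω₃=1.714
apply F[22]=+20.000 → step 23: x=-1.209, v=-2.194, θ₁=1.145, ω₁=4.412, θ₂=0.578, ω₂=-0.191, θ₃=0.626, ω₃=1.721
apply F[23]=+20.000 → step 24: x=-1.249, v=-1.762, θ₁=1.234, ω₁=4.499, θ₂=0.572, ω₂=-0.324, θ₃=0.661, ω₃=1.731
apply F[24]=+20.000 → step 25: x=-1.280, v=-1.320, θ₁=1.325, ω₁=4.607, θ₂=0.565, ω₂=-0.432, θ₃=0.695, ω₃=1.742
apply F[25]=+20.000 → step 26: x=-1.302, v=-0.865, θ₁=1.418, ω₁=4.736, θ₂=0.555, ω₂=-0.507, θ₃=0.730, ω₃=1.750
apply F[26]=+20.000 → step 27: x=-1.314, v=-0.398, θ₁=1.515, ω₁=4.889, θ₂=0.545, ω₂=-0.539, θ₃=0.765, ω₃=1.751
apply F[27]=+20.000 → step 28: x=-1.318, v=0.082, θ₁=1.614, ω₁=5.069, θ₂=0.534, ω₂=-0.518, θ₃=0.800, ω₃=1.744
apply F[28]=+20.000 → step 29: x=-1.311, v=0.576, θ₁=1.718, ω₁=5.284, θ₂=0.525, ω₂=-0.432, θ₃=0.835, ω₃=1.730
apply F[29]=+20.000 → step 30: x=-1.294, v=1.086, θ₁=1.826, ω₁=5.542, θ₂=0.517, ω₂=-0.266, θ₃=0.869, ω₃=1.709
apply F[30]=+20.000 → step 31: x=-1.267, v=1.615, θ₁=1.940, ω₁=5.857, θ₂=0.515, ω₂=0.000, θ₃=0.903, ω₃=1.687
apply F[31]=+20.000 → step 32: x=-1.230, v=2.165, θ₁=2.060, ω₁=6.243, θ₂=0.518, ω₂=0.397, θ₃=0.937, ω₃=1.670
apply F[32]=+20.000 → step 33: x=-1.181, v=2.743, θ₁=2.190, ω₁=6.720, θ₂=0.532, ω₂=0.967, θ₃=0.970, ω₃=1.669
apply F[33]=+20.000 → step 34: x=-1.120, v=3.350, θ₁=2.330, ω₁=7.312, θ₂=0.558, ω₂=1.769, θ₃=1.004, ω₃=1.696
apply F[34]=+20.000 → step 35: x=-1.046, v=3.990, θ₁=2.483, ω₁=8.038, θ₂=0.604, ω₂=2.885, θ₃=1.038, ω₃=1.765
apply F[35]=+20.000 → step 36: x=-0.960, v=4.655, θ₁=2.652, ω₁=8.896, θ₂=0.677, ω₂=4.414, θ₃=1.075, ω₃=1.878
Max |angle| over trajectory = 2.652 rad; bound = 1.740 → exceeded.

Answer: no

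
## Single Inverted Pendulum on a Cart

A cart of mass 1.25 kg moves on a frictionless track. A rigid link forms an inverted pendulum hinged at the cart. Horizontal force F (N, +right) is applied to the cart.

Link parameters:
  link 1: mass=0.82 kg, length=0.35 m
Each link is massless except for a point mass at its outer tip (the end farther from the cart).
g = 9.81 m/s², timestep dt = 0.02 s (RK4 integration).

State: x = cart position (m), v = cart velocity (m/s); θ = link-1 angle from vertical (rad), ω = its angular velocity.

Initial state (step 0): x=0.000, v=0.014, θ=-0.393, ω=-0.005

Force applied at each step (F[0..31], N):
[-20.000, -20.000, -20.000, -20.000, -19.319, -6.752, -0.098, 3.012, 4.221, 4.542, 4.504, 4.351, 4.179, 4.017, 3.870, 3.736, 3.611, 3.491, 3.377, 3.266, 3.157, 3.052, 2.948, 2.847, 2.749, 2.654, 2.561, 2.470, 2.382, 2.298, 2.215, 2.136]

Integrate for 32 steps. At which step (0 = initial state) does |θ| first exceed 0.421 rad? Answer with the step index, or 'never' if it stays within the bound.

apply F[0]=-20.000 → step 1: x=-0.002, v=-0.237, θ=-0.389, ω=0.443
apply F[1]=-20.000 → step 2: x=-0.009, v=-0.490, θ=-0.375, ω=0.905
apply F[2]=-20.000 → step 3: x=-0.022, v=-0.748, θ=-0.352, ω=1.393
apply F[3]=-20.000 → step 4: x=-0.039, v=-1.013, θ=-0.319, ω=1.923
apply F[4]=-19.319 → step 5: x=-0.062, v=-1.277, θ=-0.275, ω=2.480
apply F[5]=-6.752 → step 6: x=-0.089, v=-1.358, θ=-0.225, ω=2.566
apply F[6]=-0.098 → step 7: x=-0.116, v=-1.341, θ=-0.175, ω=2.406
apply F[7]=+3.012 → step 8: x=-0.142, v=-1.278, θ=-0.130, ω=2.144
apply F[8]=+4.221 → step 9: x=-0.167, v=-1.199, θ=-0.090, ω=1.859
apply F[9]=+4.542 → step 10: x=-0.190, v=-1.119, θ=-0.055, ω=1.589
apply F[10]=+4.504 → step 11: x=-0.211, v=-1.042, θ=-0.026, ω=1.347
apply F[11]=+4.351 → step 12: x=-0.231, v=-0.971, θ=-0.001, ω=1.136
apply F[12]=+4.179 → step 13: x=-0.250, v=-0.905, θ=0.020, ω=0.954
apply F[13]=+4.017 → step 14: x=-0.268, v=-0.844, θ=0.037, ω=0.797
apply F[14]=+3.870 → step 15: x=-0.284, v=-0.788, θ=0.052, ω=0.661
apply F[15]=+3.736 → step 16: x=-0.299, v=-0.736, θ=0.064, ω=0.544
apply F[16]=+3.611 → step 17: x=-0.314, v=-0.687, θ=0.074, ω=0.444
apply F[17]=+3.491 → step 18: x=-0.327, v=-0.641, θ=0.082, ω=0.357
apply F[18]=+3.377 → step 19: x=-0.339, v=-0.598, θ=0.088, ω=0.282
apply F[19]=+3.266 → step 20: x=-0.351, v=-0.558, θ=0.093, ω=0.217
apply F[20]=+3.157 → step 21: x=-0.362, v=-0.519, θ=0.097, ω=0.162
apply F[21]=+3.052 → step 22: x=-0.372, v=-0.483, θ=0.099, ω=0.114
apply F[22]=+2.948 → step 23: x=-0.381, v=-0.449, θ=0.101, ω=0.073
apply F[23]=+2.847 → step 24: x=-0.390, v=-0.417, θ=0.102, ω=0.039
apply F[24]=+2.749 → step 25: x=-0.398, v=-0.386, θ=0.103, ω=0.009
apply F[25]=+2.654 → step 26: x=-0.405, v=-0.357, θ=0.103, ω=-0.016
apply F[26]=+2.561 → step 27: x=-0.412, v=-0.330, θ=0.102, ω=-0.037
apply F[27]=+2.470 → step 28: x=-0.418, v=-0.303, θ=0.101, ω=-0.055
apply F[28]=+2.382 → step 29: x=-0.424, v=-0.278, θ=0.100, ω=-0.070
apply F[29]=+2.298 → step 30: x=-0.429, v=-0.254, θ=0.099, ω=-0.082
apply F[30]=+2.215 → step 31: x=-0.434, v=-0.231, θ=0.097, ω=-0.092
apply F[31]=+2.136 → step 32: x=-0.439, v=-0.210, θ=0.095, ω=-0.101
max |θ| = 0.393 ≤ 0.421 over all 33 states.

Answer: never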